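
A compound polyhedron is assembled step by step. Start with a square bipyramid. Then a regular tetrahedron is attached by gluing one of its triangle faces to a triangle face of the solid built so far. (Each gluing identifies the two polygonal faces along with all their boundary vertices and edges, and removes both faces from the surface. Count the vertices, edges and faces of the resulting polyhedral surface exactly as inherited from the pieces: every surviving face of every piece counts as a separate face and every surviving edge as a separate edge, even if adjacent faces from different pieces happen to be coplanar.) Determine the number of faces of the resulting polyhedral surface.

A square bipyramid: V=6, E=12, F=8.
Attach a regular tetrahedron (V=4, E=6, F=4) along a 3-gon: merge 3 vertices and 3 edges, delete both glued faces → V=7, E=15, F=10.
Check: V − E + F = 7 − 15 + 10 = 2.

10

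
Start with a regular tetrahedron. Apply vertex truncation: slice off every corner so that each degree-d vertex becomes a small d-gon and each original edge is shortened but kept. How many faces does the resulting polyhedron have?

The base solid has V = 4, E = 6, F = 4.
Truncation replaces each original edge-end by a new vertex, so V′ = 2E = 12.
Each original edge survives, and each old vertex of degree d contributes d new edges; summing degrees gives Σd = 2E, so E′ = E + 2E = 3E = 18.
Each original face survives and each original vertex becomes one new face: F′ = F + V = 8.

8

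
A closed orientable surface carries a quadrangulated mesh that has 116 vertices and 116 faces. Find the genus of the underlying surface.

1

Every face is a square, so 2E = 4·116 = 464, giving E = 232.
χ = V − E + F = 116 − 232 + 116 = 0.
For a closed orientable surface χ = 2 − 2g, so g = (2 − (0))/2 = 1.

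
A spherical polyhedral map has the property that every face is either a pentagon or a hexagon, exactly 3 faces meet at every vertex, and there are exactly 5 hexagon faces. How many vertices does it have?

Let x be the number of pentagons; then F = 5 + x.
Edge–face incidences: 2E = 6·5 + 5·x = 30 + 5x.
Every vertex has degree 3, so 3V = 2E.
Euler: V − E + F = 2 ⇒ (2E)/3 − E + (5 + x) = 2.
Multiply by 6: 2·(2E) − 3·(2E) + 6·(5 + x) = 12, i.e. 30 + 6x − (30 + 5x) = 12.
Collecting terms: x = 12.
Then 2E = 30 + 5·12 = 90, so E = 45, V = 2E/3 = 30, F = 5 + 12 = 17.

30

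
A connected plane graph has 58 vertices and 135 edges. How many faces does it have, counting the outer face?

79

Euler's formula for a connected plane graph: V − E + F = 2, so F = 2 − 58 + 135 = 79.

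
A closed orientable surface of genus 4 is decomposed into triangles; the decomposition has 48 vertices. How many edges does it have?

χ = 2 − 2·4 = -6, and every face is a triangle so 3F = 2E.
V − E + F = -6 with E = 3F/2 gives 48 − (3/2 − 1)·F = -6, so F = 108 and E = 162.

162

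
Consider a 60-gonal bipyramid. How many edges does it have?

A bipyramid over an n-gon has 2n triangular faces and n + 2 vertices: V = 60 + 2 = 62, E = 3·60 = 180, F = 2·60 = 120.
Check: V − E + F = 62 − 180 + 120 = 2.

180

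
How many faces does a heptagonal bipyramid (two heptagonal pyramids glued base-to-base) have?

A bipyramid over an n-gon has 2n triangular faces and n + 2 vertices: V = 7 + 2 = 9, E = 3·7 = 21, F = 2·7 = 14.

14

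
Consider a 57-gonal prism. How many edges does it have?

171

A prism on an n-gon has two n-gon bases and n rectangular sides: V = 2·57 = 114, E = 3·57 = 171, F = 57 + 2 = 59.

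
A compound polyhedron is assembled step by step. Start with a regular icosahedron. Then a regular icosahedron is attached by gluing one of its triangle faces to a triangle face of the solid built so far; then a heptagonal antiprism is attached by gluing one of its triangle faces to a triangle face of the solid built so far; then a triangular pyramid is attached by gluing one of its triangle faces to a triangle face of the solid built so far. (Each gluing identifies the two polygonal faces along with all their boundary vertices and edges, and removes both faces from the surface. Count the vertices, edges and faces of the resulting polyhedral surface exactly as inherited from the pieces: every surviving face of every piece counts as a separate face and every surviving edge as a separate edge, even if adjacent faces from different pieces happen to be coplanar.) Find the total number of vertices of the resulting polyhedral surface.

A regular icosahedron: V=12, E=30, F=20.
Attach a regular icosahedron (V=12, E=30, F=20) along a 3-gon: merge 3 vertices and 3 edges, delete both glued faces → V=21, E=57, F=38.
Attach a heptagonal antiprism (V=14, E=28, F=16) along a 3-gon: merge 3 vertices and 3 edges, delete both glued faces → V=32, E=82, F=52.
Attach a triangular pyramid (V=4, E=6, F=4) along a 3-gon: merge 3 vertices and 3 edges, delete both glued faces → V=33, E=85, F=54.
Check: V − E + F = 33 − 85 + 54 = 2.

33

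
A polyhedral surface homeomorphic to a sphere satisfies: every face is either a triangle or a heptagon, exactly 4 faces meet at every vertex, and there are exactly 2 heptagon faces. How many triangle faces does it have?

Let x be the number of triangles; then F = 2 + x.
Edge–face incidences: 2E = 7·2 + 3·x = 14 + 3x.
Every vertex has degree 4, so 4V = 2E.
Euler: V − E + F = 2 ⇒ (2E)/4 − E + (2 + x) = 2.
Multiply by 8: 2·(2E) − 4·(2E) + 8·(2 + x) = 16, i.e. 16 + 8x − 2·(14 + 3x) = 16.
Collecting terms: 2x − 12 = 16, so 2x = 28, so x = 14.
Then 2E = 14 + 3·14 = 56, so E = 28, V = 2E/4 = 14, F = 2 + 14 = 16.

14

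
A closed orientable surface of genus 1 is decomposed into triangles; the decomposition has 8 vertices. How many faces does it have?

16

χ = 2 − 2·1 = 0, and every face is a triangle so 3F = 2E.
V − E + F = 0 with E = 3F/2 gives 8 − (3/2 − 1)·F = 0, so F = 16 and E = 24.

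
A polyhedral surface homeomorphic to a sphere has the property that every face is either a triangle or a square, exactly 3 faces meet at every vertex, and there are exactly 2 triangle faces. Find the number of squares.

3

Let x be the number of squares; then F = 2 + x.
Edge–face incidences: 2E = 3·2 + 4·x = 6 + 4x.
Every vertex has degree 3, so 3V = 2E.
Euler: V − E + F = 2 ⇒ (2E)/3 − E + (2 + x) = 2.
Multiply by 6: 2·(2E) − 3·(2E) + 6·(2 + x) = 12, i.e. 12 + 6x − (6 + 4x) = 12.
Collecting terms: 2x + 6 = 12, so 2x = 6, so x = 3.
Then 2E = 6 + 4·3 = 18, so E = 9, V = 2E/3 = 6, F = 2 + 3 = 5.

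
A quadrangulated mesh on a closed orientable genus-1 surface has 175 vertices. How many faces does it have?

χ = 2 − 2·1 = 0, and every face is a square so 4F = 2E.
V − E + F = 0 with E = 4F/2 gives 175 − (4/2 − 1)·F = 0, so F = 175 and E = 350.

175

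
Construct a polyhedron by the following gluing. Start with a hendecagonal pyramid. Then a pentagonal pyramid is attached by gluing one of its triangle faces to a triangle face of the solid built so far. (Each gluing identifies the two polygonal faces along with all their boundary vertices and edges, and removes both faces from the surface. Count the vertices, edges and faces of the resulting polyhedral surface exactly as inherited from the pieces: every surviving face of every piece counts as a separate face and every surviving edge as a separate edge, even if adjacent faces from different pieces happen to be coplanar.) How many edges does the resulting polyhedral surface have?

A hendecagonal pyramid: V=12, E=22, F=12.
Attach a pentagonal pyramid (V=6, E=10, F=6) along a 3-gon: merge 3 vertices and 3 edges, delete both glued faces → V=15, E=29, F=16.
Check: V − E + F = 15 − 29 + 16 = 2.

29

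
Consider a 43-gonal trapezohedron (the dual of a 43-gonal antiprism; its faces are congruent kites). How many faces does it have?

86

The n-trapezohedron (dual of the n-antiprism) has V = 2·43 + 2 = 88, E = 4·43 = 172, F = 2·43 = 86.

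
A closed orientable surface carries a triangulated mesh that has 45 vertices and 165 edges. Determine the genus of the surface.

Every face is a triangle and each edge borders two faces, so 3F = 2·165, giving F = 110.
χ = V − E + F = 45 − 165 + 110 = -10.
For a closed orientable surface χ = 2 − 2g, so g = (2 − (-10))/2 = 6.

6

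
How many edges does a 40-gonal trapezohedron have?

The n-trapezohedron (dual of the n-antiprism) has V = 2·40 + 2 = 82, E = 4·40 = 160, F = 2·40 = 80.
Check: V − E + F = 82 − 160 + 80 = 2.

160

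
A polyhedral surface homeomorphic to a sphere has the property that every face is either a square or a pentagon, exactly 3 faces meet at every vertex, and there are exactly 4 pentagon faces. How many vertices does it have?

12

Let x be the number of squares; then F = 4 + x.
Edge–face incidences: 2E = 5·4 + 4·x = 20 + 4x.
Every vertex has degree 3, so 3V = 2E.
Euler: V − E + F = 2 ⇒ (2E)/3 − E + (4 + x) = 2.
Multiply by 6: 2·(2E) − 3·(2E) + 6·(4 + x) = 12, i.e. 24 + 6x − (20 + 4x) = 12.
Collecting terms: 2x + 4 = 12, so 2x = 8, so x = 4.
Then 2E = 20 + 4·4 = 36, so E = 18, V = 2E/3 = 12, F = 4 + 4 = 8.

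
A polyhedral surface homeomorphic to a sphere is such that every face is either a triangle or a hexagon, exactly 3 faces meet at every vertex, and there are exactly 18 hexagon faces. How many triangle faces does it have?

4

Let x be the number of triangles; then F = 18 + x.
Edge–face incidences: 2E = 6·18 + 3·x = 108 + 3x.
Every vertex has degree 3, so 3V = 2E.
Euler: V − E + F = 2 ⇒ (2E)/3 − E + (18 + x) = 2.
Multiply by 6: 2·(2E) − 3·(2E) + 6·(18 + x) = 12, i.e. 108 + 6x − (108 + 3x) = 12.
Collecting terms: 3x = 12, so x = 4.
Then 2E = 108 + 3·4 = 120, so E = 60, V = 2E/3 = 40, F = 18 + 4 = 22.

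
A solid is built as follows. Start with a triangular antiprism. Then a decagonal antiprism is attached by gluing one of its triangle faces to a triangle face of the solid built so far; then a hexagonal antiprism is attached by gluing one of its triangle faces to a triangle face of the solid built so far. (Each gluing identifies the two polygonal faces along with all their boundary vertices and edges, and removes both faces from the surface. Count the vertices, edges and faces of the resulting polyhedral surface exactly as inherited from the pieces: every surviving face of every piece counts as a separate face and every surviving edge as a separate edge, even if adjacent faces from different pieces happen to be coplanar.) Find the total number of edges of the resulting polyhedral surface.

A triangular antiprism: V=6, E=12, F=8.
Attach a decagonal antiprism (V=20, E=40, F=22) along a 3-gon: merge 3 vertices and 3 edges, delete both glued faces → V=23, E=49, F=28.
Attach a hexagonal antiprism (V=12, E=24, F=14) along a 3-gon: merge 3 vertices and 3 edges, delete both glued faces → V=32, E=70, F=40.
Check: V − E + F = 32 − 70 + 40 = 2.

70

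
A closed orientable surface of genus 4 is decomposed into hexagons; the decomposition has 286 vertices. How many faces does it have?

χ = 2 − 2·4 = -6, and every face is a hexagon so 6F = 2E.
V − E + F = -6 with E = 6F/2 gives 286 − (6/2 − 1)·F = -6, so F = 146 and E = 438.

146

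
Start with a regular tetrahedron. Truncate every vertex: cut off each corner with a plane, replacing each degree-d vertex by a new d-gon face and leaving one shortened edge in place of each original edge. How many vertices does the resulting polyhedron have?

12

The base solid has V = 4, E = 6, F = 4.
Truncation replaces each original edge-end by a new vertex, so V′ = 2E = 12.
Each original edge survives, and each old vertex of degree d contributes d new edges; summing degrees gives Σd = 2E, so E′ = E + 2E = 3E = 18.
Each original face survives and each original vertex becomes one new face: F′ = F + V = 8.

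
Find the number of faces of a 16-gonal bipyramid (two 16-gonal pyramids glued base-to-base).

32

A bipyramid over an n-gon has 2n triangular faces and n + 2 vertices: V = 16 + 2 = 18, E = 3·16 = 48, F = 2·16 = 32.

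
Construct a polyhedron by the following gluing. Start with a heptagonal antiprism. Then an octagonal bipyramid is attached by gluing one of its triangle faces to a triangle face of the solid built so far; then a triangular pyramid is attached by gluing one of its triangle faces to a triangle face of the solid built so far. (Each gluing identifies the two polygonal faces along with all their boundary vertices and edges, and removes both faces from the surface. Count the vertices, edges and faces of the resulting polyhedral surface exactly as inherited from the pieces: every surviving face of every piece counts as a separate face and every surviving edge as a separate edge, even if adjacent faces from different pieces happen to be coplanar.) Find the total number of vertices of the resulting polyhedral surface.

A heptagonal antiprism: V=14, E=28, F=16.
Attach an octagonal bipyramid (V=10, E=24, F=16) along a 3-gon: merge 3 vertices and 3 edges, delete both glued faces → V=21, E=49, F=30.
Attach a triangular pyramid (V=4, E=6, F=4) along a 3-gon: merge 3 vertices and 3 edges, delete both glued faces → V=22, E=52, F=32.
Check: V − E + F = 22 − 52 + 32 = 2.

22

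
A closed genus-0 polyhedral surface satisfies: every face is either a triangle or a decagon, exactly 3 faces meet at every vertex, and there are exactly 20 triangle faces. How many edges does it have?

Let x be the number of decagons; then F = 20 + x.
Edge–face incidences: 2E = 3·20 + 10·x = 60 + 10x.
Every vertex has degree 3, so 3V = 2E.
Euler: V − E + F = 2 ⇒ (2E)/3 − E + (20 + x) = 2.
Multiply by 6: 2·(2E) − 3·(2E) + 6·(20 + x) = 12, i.e. 120 + 6x − (60 + 10x) = 12.
Collecting terms: −4x + 60 = 12, so −4x = −48, so x = 12.
Then 2E = 60 + 10·12 = 180, so E = 90, V = 2E/3 = 60, F = 20 + 12 = 32.

90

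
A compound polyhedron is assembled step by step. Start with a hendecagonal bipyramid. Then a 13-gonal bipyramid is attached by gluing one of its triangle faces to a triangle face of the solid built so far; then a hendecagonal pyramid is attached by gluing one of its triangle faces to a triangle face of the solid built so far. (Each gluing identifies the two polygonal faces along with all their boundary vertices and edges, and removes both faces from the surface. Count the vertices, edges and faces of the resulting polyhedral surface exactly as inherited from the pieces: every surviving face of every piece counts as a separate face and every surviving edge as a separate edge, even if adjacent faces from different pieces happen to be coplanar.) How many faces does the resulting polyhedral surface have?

56

A hendecagonal bipyramid: V=13, E=33, F=22.
Attach a 13-gonal bipyramid (V=15, E=39, F=26) along a 3-gon: merge 3 vertices and 3 edges, delete both glued faces → V=25, E=69, F=46.
Attach a hendecagonal pyramid (V=12, E=22, F=12) along a 3-gon: merge 3 vertices and 3 edges, delete both glued faces → V=34, E=88, F=56.
Check: V − E + F = 34 − 88 + 56 = 2.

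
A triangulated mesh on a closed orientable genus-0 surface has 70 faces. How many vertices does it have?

37

χ = 2 − 2·0 = 2, and every face is a triangle so 3F = 2E.
E = 3·70/2 = 105. Then V = 2 + E − F = 2 + 105 − 70 = 37.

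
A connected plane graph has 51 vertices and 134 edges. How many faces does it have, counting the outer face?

Euler's formula for a connected plane graph: V − E + F = 2, so F = 2 − 51 + 134 = 85.

85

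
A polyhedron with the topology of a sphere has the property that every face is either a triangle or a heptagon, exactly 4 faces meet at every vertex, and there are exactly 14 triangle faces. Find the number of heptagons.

Let x be the number of heptagons; then F = 14 + x.
Edge–face incidences: 2E = 3·14 + 7·x = 42 + 7x.
Every vertex has degree 4, so 4V = 2E.
Euler: V − E + F = 2 ⇒ (2E)/4 − E + (14 + x) = 2.
Multiply by 8: 2·(2E) − 4·(2E) + 8·(14 + x) = 16, i.e. 112 + 8x − 2·(42 + 7x) = 16.
Collecting terms: −6x + 28 = 16, so −6x = −12, so x = 2.
Then 2E = 42 + 7·2 = 56, so E = 28, V = 2E/4 = 14, F = 14 + 2 = 16.

2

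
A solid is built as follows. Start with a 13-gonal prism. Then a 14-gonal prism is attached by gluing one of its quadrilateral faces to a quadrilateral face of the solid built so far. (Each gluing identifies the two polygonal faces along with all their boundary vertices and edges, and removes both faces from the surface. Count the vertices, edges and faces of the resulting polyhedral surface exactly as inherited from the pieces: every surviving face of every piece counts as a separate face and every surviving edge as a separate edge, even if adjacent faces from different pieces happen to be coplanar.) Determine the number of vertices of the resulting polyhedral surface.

50

A 13-gonal prism: V=26, E=39, F=15.
Attach a 14-gonal prism (V=28, E=42, F=16) along a 4-gon: merge 4 vertices and 4 edges, delete both glued faces → V=50, E=77, F=29.
Check: V − E + F = 50 − 77 + 29 = 2.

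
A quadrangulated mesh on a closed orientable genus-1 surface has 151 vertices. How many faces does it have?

χ = 2 − 2·1 = 0, and every face is a square so 4F = 2E.
V − E + F = 0 with E = 4F/2 gives 151 − (4/2 − 1)·F = 0, so F = 151 and E = 302.

151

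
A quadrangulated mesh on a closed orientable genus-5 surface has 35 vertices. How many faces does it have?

χ = 2 − 2·5 = -8, and every face is a square so 4F = 2E.
V − E + F = -8 with E = 4F/2 gives 35 − (4/2 − 1)·F = -8, so F = 43 and E = 86.

43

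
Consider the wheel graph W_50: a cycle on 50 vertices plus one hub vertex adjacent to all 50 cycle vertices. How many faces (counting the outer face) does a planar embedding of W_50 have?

51

W_50 has V = 50 + 1 = 51 vertices and E = 2·50 = 100 edges.
By Euler's formula F = 2 − V + E = 2 − 51 + 100 = 51.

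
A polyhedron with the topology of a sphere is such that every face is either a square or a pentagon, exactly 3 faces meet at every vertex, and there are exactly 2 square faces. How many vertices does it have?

Let x be the number of pentagons; then F = 2 + x.
Edge–face incidences: 2E = 4·2 + 5·x = 8 + 5x.
Every vertex has degree 3, so 3V = 2E.
Euler: V − E + F = 2 ⇒ (2E)/3 − E + (2 + x) = 2.
Multiply by 6: 2·(2E) − 3·(2E) + 6·(2 + x) = 12, i.e. 12 + 6x − (8 + 5x) = 12.
Collecting terms: x + 4 = 12, so x = 8.
Then 2E = 8 + 5·8 = 48, so E = 24, V = 2E/3 = 16, F = 2 + 8 = 10.

16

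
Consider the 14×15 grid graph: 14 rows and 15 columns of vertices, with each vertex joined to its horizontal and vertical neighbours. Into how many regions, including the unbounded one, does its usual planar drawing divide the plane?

The grid has V = 14·15 = 210 vertices and E = 14·14 + 15·13 = 391 edges.
F = 2 − V + E = 2 − 210 + 391 = 183.

183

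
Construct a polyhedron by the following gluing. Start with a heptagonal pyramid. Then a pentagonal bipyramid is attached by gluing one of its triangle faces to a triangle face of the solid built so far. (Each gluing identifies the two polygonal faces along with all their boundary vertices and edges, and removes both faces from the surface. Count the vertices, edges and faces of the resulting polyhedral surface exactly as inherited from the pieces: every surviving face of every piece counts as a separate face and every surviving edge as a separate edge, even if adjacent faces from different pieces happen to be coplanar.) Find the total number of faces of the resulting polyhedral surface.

A heptagonal pyramid: V=8, E=14, F=8.
Attach a pentagonal bipyramid (V=7, E=15, F=10) along a 3-gon: merge 3 vertices and 3 edges, delete both glued faces → V=12, E=26, F=16.
Check: V − E + F = 12 − 26 + 16 = 2.

16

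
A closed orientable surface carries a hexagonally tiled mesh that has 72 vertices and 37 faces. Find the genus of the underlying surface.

Every face is a hexagon, so 2E = 6·37 = 222, giving E = 111.
χ = V − E + F = 72 − 111 + 37 = -2.
For a closed orientable surface χ = 2 − 2g, so g = (2 − (-2))/2 = 2.

2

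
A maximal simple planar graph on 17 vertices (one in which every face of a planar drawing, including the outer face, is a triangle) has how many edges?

In a plane triangulation 3F = 2E and V − E + F = 2, so E = 3V − 6 = 3·17 − 6 = 45.

45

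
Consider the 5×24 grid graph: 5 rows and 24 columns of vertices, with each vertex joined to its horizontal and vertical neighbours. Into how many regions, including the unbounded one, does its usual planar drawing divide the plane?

93

The grid has V = 5·24 = 120 vertices and E = 5·23 + 24·4 = 211 edges.
F = 2 − V + E = 2 − 120 + 211 = 93.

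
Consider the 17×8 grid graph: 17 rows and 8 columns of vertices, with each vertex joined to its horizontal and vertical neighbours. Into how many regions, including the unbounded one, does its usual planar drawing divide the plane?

The grid has V = 17·8 = 136 vertices and E = 17·7 + 8·16 = 247 edges.
F = 2 − V + E = 2 − 136 + 247 = 113.

113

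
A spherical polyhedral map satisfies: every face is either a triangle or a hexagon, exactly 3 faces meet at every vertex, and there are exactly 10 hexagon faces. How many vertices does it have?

Let x be the number of triangles; then F = 10 + x.
Edge–face incidences: 2E = 6·10 + 3·x = 60 + 3x.
Every vertex has degree 3, so 3V = 2E.
Euler: V − E + F = 2 ⇒ (2E)/3 − E + (10 + x) = 2.
Multiply by 6: 2·(2E) − 3·(2E) + 6·(10 + x) = 12, i.e. 60 + 6x − (60 + 3x) = 12.
Collecting terms: 3x = 12, so x = 4.
Then 2E = 60 + 3·4 = 72, so E = 36, V = 2E/3 = 24, F = 10 + 4 = 14.

24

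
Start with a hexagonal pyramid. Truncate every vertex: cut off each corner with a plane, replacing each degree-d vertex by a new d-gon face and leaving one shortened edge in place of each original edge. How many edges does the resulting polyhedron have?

The base solid has V = 7, E = 12, F = 7.
Truncation replaces each original edge-end by a new vertex, so V′ = 2E = 24.
Each original edge survives, and each old vertex of degree d contributes d new edges; summing degrees gives Σd = 2E, so E′ = E + 2E = 3E = 36.
Each original face survives and each original vertex becomes one new face: F′ = F + V = 14.

36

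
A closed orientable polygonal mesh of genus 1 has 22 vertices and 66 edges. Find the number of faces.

For a closed orientable surface of genus 1, χ = 2 − 2·1 = 0.
F = 0 − V + E = 0 − 22 + 66 = 44.

44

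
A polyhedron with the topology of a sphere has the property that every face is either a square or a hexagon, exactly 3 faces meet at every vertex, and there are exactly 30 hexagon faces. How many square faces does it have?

Let x be the number of squares; then F = 30 + x.
Edge–face incidences: 2E = 6·30 + 4·x = 180 + 4x.
Every vertex has degree 3, so 3V = 2E.
Euler: V − E + F = 2 ⇒ (2E)/3 − E + (30 + x) = 2.
Multiply by 6: 2·(2E) − 3·(2E) + 6·(30 + x) = 12, i.e. 180 + 6x − (180 + 4x) = 12.
Collecting terms: 2x = 12, so x = 6.
Then 2E = 180 + 4·6 = 204, so E = 102, V = 2E/3 = 68, F = 30 + 6 = 36.

6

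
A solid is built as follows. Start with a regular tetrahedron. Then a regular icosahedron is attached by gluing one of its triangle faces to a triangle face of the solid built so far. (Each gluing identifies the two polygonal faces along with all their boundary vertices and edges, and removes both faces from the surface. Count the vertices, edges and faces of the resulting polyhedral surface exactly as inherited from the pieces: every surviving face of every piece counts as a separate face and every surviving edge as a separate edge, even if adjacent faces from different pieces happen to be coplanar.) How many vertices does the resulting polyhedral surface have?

13

A regular tetrahedron: V=4, E=6, F=4.
Attach a regular icosahedron (V=12, E=30, F=20) along a 3-gon: merge 3 vertices and 3 edges, delete both glued faces → V=13, E=33, F=22.
Check: V − E + F = 13 − 33 + 22 = 2.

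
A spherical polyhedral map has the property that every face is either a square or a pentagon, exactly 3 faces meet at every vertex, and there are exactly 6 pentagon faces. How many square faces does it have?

3

Let x be the number of squares; then F = 6 + x.
Edge–face incidences: 2E = 5·6 + 4·x = 30 + 4x.
Every vertex has degree 3, so 3V = 2E.
Euler: V − E + F = 2 ⇒ (2E)/3 − E + (6 + x) = 2.
Multiply by 6: 2·(2E) − 3·(2E) + 6·(6 + x) = 12, i.e. 36 + 6x − (30 + 4x) = 12.
Collecting terms: 2x + 6 = 12, so 2x = 6, so x = 3.
Then 2E = 30 + 4·3 = 42, so E = 21, V = 2E/3 = 14, F = 6 + 3 = 9.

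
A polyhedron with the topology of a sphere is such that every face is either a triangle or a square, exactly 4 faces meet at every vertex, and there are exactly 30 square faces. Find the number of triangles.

Let x be the number of triangles; then F = 30 + x.
Edge–face incidences: 2E = 4·30 + 3·x = 120 + 3x.
Every vertex has degree 4, so 4V = 2E.
Euler: V − E + F = 2 ⇒ (2E)/4 − E + (30 + x) = 2.
Multiply by 8: 2·(2E) − 4·(2E) + 8·(30 + x) = 16, i.e. 240 + 8x − 2·(120 + 3x) = 16.
Collecting terms: 2x = 16, so x = 8.
Then 2E = 120 + 3·8 = 144, so E = 72, V = 2E/4 = 36, F = 30 + 8 = 38.

8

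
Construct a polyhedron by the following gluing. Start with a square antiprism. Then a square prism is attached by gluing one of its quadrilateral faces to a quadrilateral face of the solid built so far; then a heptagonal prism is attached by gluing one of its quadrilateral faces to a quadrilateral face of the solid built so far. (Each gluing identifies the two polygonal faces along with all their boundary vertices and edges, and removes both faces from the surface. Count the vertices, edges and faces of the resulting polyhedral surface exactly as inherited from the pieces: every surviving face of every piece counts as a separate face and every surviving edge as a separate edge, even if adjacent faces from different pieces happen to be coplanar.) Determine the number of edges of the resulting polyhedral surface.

A square antiprism: V=8, E=16, F=10.
Attach a square prism (V=8, E=12, F=6) along a 4-gon: merge 4 vertices and 4 edges, delete both glued faces → V=12, E=24, F=14.
Attach a heptagonal prism (V=14, E=21, F=9) along a 4-gon: merge 4 vertices and 4 edges, delete both glued faces → V=22, E=41, F=21.
Check: V − E + F = 22 − 41 + 21 = 2.

41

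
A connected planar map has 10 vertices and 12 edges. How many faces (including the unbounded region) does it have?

Euler's formula for a connected plane graph: V − E + F = 2, so F = 2 − 10 + 12 = 4.

4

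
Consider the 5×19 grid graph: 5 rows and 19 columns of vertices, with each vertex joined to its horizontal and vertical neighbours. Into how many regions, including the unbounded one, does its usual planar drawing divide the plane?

73

The grid has V = 5·19 = 95 vertices and E = 5·18 + 19·4 = 166 edges.
F = 2 − V + E = 2 − 95 + 166 = 73.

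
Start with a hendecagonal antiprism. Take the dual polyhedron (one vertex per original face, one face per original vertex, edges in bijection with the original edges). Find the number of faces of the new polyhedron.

22

The base solid has V = 22, E = 44, F = 24.
The dual swaps V and F and preserves E: V′ = F = 24, E′ = E = 44, F′ = V = 22.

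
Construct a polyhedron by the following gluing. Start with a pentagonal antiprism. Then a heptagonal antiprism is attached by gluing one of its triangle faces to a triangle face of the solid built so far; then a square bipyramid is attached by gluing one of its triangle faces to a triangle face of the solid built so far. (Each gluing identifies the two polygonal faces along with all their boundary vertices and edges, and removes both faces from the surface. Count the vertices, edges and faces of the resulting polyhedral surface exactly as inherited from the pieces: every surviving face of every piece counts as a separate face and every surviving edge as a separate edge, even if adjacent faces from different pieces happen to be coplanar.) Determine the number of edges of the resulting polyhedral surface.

A pentagonal antiprism: V=10, E=20, F=12.
Attach a heptagonal antiprism (V=14, E=28, F=16) along a 3-gon: merge 3 vertices and 3 edges, delete both glued faces → V=21, E=45, F=26.
Attach a square bipyramid (V=6, E=12, F=8) along a 3-gon: merge 3 vertices and 3 edges, delete both glued faces → V=24, E=54, F=32.
Check: V − E + F = 24 − 54 + 32 = 2.

54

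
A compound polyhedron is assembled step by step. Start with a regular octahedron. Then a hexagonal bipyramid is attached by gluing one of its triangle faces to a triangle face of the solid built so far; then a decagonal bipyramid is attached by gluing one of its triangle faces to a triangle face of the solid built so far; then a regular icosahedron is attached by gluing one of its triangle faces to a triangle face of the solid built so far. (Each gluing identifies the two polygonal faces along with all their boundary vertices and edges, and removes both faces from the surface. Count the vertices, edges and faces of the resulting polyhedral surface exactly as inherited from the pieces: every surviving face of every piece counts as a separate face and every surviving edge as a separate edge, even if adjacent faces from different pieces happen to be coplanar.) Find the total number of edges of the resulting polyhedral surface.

81

A regular octahedron: V=6, E=12, F=8.
Attach a hexagonal bipyramid (V=8, E=18, F=12) along a 3-gon: merge 3 vertices and 3 edges, delete both glued faces → V=11, E=27, F=18.
Attach a decagonal bipyramid (V=12, E=30, F=20) along a 3-gon: merge 3 vertices and 3 edges, delete both glued faces → V=20, E=54, F=36.
Attach a regular icosahedron (V=12, E=30, F=20) along a 3-gon: merge 3 vertices and 3 edges, delete both glued faces → V=29, E=81, F=54.
Check: V − E + F = 29 − 81 + 54 = 2.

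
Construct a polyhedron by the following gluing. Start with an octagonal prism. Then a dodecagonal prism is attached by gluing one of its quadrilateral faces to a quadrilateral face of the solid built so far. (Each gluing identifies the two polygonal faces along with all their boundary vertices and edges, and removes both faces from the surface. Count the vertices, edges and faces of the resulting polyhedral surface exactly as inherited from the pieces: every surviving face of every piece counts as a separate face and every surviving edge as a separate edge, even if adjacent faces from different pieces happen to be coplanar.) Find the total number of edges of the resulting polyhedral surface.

An octagonal prism: V=16, E=24, F=10.
Attach a dodecagonal prism (V=24, E=36, F=14) along a 4-gon: merge 4 vertices and 4 edges, delete both glued faces → V=36, E=56, F=22.
Check: V − E + F = 36 − 56 + 22 = 2.

56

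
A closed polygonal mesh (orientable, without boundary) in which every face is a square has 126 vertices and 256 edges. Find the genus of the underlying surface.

2

Every face is a square and each edge borders two faces, so 4F = 2·256, giving F = 128.
χ = V − E + F = 126 − 256 + 128 = -2.
For a closed orientable surface χ = 2 − 2g, so g = (2 − (-2))/2 = 2.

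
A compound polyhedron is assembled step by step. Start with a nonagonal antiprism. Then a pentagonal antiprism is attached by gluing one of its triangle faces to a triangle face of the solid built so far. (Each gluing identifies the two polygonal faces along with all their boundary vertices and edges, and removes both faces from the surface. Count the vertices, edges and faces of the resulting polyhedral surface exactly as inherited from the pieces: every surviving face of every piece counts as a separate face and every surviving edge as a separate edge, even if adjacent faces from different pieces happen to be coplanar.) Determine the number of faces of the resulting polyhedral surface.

A nonagonal antiprism: V=18, E=36, F=20.
Attach a pentagonal antiprism (V=10, E=20, F=12) along a 3-gon: merge 3 vertices and 3 edges, delete both glued faces → V=25, E=53, F=30.
Check: V − E + F = 25 − 53 + 30 = 2.

30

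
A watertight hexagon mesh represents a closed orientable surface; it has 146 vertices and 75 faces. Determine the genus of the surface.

Every face is a hexagon, so 2E = 6·75 = 450, giving E = 225.
χ = V − E + F = 146 − 225 + 75 = -4.
For a closed orientable surface χ = 2 − 2g, so g = (2 − (-4))/2 = 3.

3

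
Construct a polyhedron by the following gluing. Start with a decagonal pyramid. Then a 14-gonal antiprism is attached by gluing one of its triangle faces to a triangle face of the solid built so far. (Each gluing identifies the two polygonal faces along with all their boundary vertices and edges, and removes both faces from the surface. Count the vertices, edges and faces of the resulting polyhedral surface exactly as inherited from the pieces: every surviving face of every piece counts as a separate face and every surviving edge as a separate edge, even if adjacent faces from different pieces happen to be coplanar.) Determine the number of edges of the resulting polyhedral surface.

73

A decagonal pyramid: V=11, E=20, F=11.
Attach a 14-gonal antiprism (V=28, E=56, F=30) along a 3-gon: merge 3 vertices and 3 edges, delete both glued faces → V=36, E=73, F=39.
Check: V − E + F = 36 − 73 + 39 = 2.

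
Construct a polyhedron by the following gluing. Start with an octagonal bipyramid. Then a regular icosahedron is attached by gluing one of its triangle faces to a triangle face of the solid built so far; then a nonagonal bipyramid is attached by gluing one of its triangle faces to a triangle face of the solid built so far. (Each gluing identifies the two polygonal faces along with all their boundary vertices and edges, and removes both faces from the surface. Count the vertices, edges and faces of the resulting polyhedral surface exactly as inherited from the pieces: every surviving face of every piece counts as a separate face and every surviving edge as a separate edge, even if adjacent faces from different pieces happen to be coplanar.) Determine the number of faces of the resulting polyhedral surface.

An octagonal bipyramid: V=10, E=24, F=16.
Attach a regular icosahedron (V=12, E=30, F=20) along a 3-gon: merge 3 vertices and 3 edges, delete both glued faces → V=19, E=51, F=34.
Attach a nonagonal bipyramid (V=11, E=27, F=18) along a 3-gon: merge 3 vertices and 3 edges, delete both glued faces → V=27, E=75, F=50.
Check: V − E + F = 27 − 75 + 50 = 2.

50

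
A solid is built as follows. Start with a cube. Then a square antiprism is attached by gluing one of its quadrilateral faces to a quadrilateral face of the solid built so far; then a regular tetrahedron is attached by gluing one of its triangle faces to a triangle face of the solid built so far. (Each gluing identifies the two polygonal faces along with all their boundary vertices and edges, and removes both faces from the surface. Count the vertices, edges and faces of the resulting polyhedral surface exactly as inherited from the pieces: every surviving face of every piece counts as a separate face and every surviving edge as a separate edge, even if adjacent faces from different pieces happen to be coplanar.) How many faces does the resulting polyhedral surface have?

A cube: V=8, E=12, F=6.
Attach a square antiprism (V=8, E=16, F=10) along a 4-gon: merge 4 vertices and 4 edges, delete both glued faces → V=12, E=24, F=14.
Attach a regular tetrahedron (V=4, E=6, F=4) along a 3-gon: merge 3 vertices and 3 edges, delete both glued faces → V=13, E=27, F=16.
Check: V − E + F = 13 − 27 + 16 = 2.

16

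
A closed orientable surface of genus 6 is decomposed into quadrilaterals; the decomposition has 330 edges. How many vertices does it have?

155

χ = 2 − 2·6 = -10, and every face is a square so 4F = 2E.
F = 2E/4 = 165. Then V = -10 + E − F = -10 + 330 − 165 = 155.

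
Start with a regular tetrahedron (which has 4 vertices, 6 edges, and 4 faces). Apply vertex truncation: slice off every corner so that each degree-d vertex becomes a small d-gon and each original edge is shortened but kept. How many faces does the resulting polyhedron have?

Truncation replaces each original edge-end by a new vertex, so V′ = 2E = 12.
Each original edge survives, and each old vertex of degree d contributes d new edges; summing degrees gives Σd = 2E, so E′ = E + 2E = 3E = 18.
Each original face survives and each original vertex becomes one new face: F′ = F + V = 8.

8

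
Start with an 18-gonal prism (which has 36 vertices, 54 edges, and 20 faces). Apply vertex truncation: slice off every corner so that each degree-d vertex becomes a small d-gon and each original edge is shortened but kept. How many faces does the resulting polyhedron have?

56

Truncation replaces each original edge-end by a new vertex, so V′ = 2E = 108.
Each original edge survives, and each old vertex of degree d contributes d new edges; summing degrees gives Σd = 2E, so E′ = E + 2E = 3E = 162.
Each original face survives and each original vertex becomes one new face: F′ = F + V = 56.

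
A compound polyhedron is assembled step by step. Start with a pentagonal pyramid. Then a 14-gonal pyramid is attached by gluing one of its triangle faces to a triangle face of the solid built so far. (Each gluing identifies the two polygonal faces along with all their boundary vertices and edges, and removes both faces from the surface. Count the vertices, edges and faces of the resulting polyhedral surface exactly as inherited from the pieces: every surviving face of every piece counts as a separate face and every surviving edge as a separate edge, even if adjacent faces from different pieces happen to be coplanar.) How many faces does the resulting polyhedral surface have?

19

A pentagonal pyramid: V=6, E=10, F=6.
Attach a 14-gonal pyramid (V=15, E=28, F=15) along a 3-gon: merge 3 vertices and 3 edges, delete both glued faces → V=18, E=35, F=19.
Check: V − E + F = 18 − 35 + 19 = 2.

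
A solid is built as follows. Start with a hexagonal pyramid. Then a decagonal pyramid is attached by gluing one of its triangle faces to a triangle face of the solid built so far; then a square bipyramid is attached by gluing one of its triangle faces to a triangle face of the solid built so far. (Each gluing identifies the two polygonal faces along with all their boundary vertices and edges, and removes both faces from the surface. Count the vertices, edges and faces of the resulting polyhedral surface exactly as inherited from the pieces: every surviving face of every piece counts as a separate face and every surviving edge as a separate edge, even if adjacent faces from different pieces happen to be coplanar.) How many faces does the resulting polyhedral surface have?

22

A hexagonal pyramid: V=7, E=12, F=7.
Attach a decagonal pyramid (V=11, E=20, F=11) along a 3-gon: merge 3 vertices and 3 edges, delete both glued faces → V=15, E=29, F=16.
Attach a square bipyramid (V=6, E=12, F=8) along a 3-gon: merge 3 vertices and 3 edges, delete both glued faces → V=18, E=38, F=22.
Check: V − E + F = 18 − 38 + 22 = 2.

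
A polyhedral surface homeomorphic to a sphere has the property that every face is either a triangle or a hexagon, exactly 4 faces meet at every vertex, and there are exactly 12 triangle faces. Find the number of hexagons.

2

Let x be the number of hexagons; then F = 12 + x.
Edge–face incidences: 2E = 3·12 + 6·x = 36 + 6x.
Every vertex has degree 4, so 4V = 2E.
Euler: V − E + F = 2 ⇒ (2E)/4 − E + (12 + x) = 2.
Multiply by 8: 2·(2E) − 4·(2E) + 8·(12 + x) = 16, i.e. 96 + 8x − 2·(36 + 6x) = 16.
Collecting terms: −4x + 24 = 16, so −4x = −8, so x = 2.
Then 2E = 36 + 6·2 = 48, so E = 24, V = 2E/4 = 12, F = 12 + 2 = 14.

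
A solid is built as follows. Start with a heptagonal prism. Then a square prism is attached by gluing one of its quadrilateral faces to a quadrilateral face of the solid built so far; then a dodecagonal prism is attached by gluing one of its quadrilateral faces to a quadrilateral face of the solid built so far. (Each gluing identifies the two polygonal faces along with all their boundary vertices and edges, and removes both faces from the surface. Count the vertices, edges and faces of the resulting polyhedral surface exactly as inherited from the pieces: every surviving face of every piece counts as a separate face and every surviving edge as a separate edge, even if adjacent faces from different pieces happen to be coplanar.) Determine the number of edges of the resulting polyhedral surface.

A heptagonal prism: V=14, E=21, F=9.
Attach a square prism (V=8, E=12, F=6) along a 4-gon: merge 4 vertices and 4 edges, delete both glued faces → V=18, E=29, F=13.
Attach a dodecagonal prism (V=24, E=36, F=14) along a 4-gon: merge 4 vertices and 4 edges, delete both glued faces → V=38, E=61, F=25.
Check: V − E + F = 38 − 61 + 25 = 2.

61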